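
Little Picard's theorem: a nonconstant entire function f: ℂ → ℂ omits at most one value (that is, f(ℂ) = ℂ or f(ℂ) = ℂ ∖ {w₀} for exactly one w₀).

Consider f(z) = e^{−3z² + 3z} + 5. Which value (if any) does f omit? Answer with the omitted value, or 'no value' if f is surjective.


Little Picard bounds the complement of f(ℂ) to at most one point.
The exponent g(z) = −3z² + 3z is a nonconstant polynomial, hence surjective onto ℂ. So e^{g(z)} takes every value in {e^w : w ∈ ℂ} = ℂ ∖ {0}. Adding 5 shifts the range to ℂ ∖ {5}. f omits exactly 5.

Omitted value: 5.


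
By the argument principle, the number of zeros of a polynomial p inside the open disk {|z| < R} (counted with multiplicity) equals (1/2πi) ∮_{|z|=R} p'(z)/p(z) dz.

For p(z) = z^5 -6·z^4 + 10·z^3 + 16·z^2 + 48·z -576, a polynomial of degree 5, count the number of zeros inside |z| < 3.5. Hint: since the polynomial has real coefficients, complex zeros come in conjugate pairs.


The zeros of p are: 4, (3 + 3i), (3 - 3i), (-2 + 2i), (-2 - 2i).
Their magnitudes are: 4, 4.243, 4.243, 2.828, 2.828.
Zeros with |z| < R = 3.5: (-2 + 2i), (-2 - 2i).
Count = 2.
By the argument principle, (1/2πi) ∮_{|z|=R} p'(z)/p(z) dz equals exactly this count.

Number of zeros inside |z| < 3.5: 2.


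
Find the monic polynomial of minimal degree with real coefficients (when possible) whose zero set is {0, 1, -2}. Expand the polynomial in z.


The polynomial is p(z) = ∏_{α ∈ S} (z − α), where S = {0, 1, -2}.
Expanding the product yields: p(z) = z^3 + z^2 -2·z.
The resulting polynomial has degree 3 and real coefficients as required.

p(z) = z^3 + z^2 -2·z.


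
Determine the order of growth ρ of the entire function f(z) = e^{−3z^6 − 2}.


|e^{−3z^6 − 2}| = e^{Re(-3·z^6) + -2} ≤ e^{3|z|^6 + -2} = e^{3r^6 + -2} on |z| = r, so ρ ≤ 6. Choosing z on |z|=r so that -3·z^6 is real positive (always possible by picking arg z appropriately) gives |f(z)| = e^{3r^6 + -2}, matching the bound. The additive constant -2 does not affect log log M(r) ~ 6·log r. Hence ρ = 6.
Therefore ρ = 6.

Order ρ = 6.


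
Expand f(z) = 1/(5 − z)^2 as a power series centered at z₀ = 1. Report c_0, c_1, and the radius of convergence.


Let w = z − z₀, so z = z₀ + w.
Then 5 − z = 5 − (z₀ + w) = (5 − z₀) − w = 4 − w.
f(z) = 1/(4 − w)^2 = (1/(4)^2) · (1 − w/(4))^{−2}.
By the binomial series (1−u)^{−2} = Σ_{n≥0} C(n+1, 1) u^n for |u|<1, with u = w/(4):
  c_n = C(n+1, 1) / (4)^(n+2).
  c_0 = 1/(4)^2 = 1/16.
  c_1 = 2/(4)^3 = 1/32.
The series is valid for |w/d| < 1, i.e. |z − z₀| < |d|.
Radius of convergence: R = |5 − z₀| = |4| = 4 (distance from z₀ to the singularity z = 5).

c_0 = 1/16, c_1 = 1/32; R = 4.


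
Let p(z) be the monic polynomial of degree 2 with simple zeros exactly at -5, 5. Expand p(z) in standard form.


The polynomial is p(z) = ∏_{α ∈ S} (z − α), where S = {-5, 5}.
Expanding the product yields: p(z) = z^2 -25.
The resulting polynomial has degree 2 and real coefficients as required.

p(z) = z^2 -25.


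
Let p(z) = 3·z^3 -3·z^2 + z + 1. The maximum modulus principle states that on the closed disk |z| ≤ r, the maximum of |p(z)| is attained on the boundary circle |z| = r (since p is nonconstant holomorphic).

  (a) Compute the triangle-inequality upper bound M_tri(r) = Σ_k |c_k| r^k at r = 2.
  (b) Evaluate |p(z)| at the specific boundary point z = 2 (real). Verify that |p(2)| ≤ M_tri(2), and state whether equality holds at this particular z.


Coefficients: c_0 = 1, c_1 = 1, c_2 = -3, c_3 = 3. Radius r = 2.
Part (a). Triangle bound: M_tri(r) = Σ_k |c_k| r^k
  = |1|·2^0 + |1|·2^1 + |-3|·2^2 + |3|·2^3
  = 1 + 2 + 12 + 24 = 39.
This bounds M(r) := max_{|z|=r} |p(z)| from above; equality holds iff all terms c_k z^k can be made to align in phase at a single z on |z|=r.
Part (b). At z = 2 (real, on the circle |z| = r):
  p(2) = (1)·2^0 + (1)·2^1 + (-3)·2^2 + (3)·2^3 = 15.
  |p(2)| = 15.
Check: |p(2)| = 15 ≤ 39 = M_tri(2). ✓ Equality does not hold at z = 2 (the coefficients have mixed signs, so the terms do not all align in phase there).

M_tri(2) = 39; |p(2)| = 15; equality at z=2: no.


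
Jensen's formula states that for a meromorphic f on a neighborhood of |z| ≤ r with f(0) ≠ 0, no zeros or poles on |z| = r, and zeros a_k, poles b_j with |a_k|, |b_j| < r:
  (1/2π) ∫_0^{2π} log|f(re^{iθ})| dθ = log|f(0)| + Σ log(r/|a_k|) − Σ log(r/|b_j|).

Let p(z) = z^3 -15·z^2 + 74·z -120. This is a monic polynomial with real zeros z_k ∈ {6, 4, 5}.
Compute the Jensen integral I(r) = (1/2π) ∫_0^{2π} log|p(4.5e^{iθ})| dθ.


Zeros: 4, 5, 6; r = 4.5.
Inside |z| < r: 4. Outside (|z| ≥ r): 5, 6.
p(0) = -120, so log|p(0)| = log(120) = 4.7875.
Apply Jensen: I(r) = log|p(0)| + Σ_k log(r/|z_k|), summed over zeros inside |z| < r.
  log(r/|z_k|) for z_k = 4: log(4.5/4) = 0.1178
  Outside zeros (5, 6) contribute nothing to the Jensen sum.
Sum over inside zeros: 0.1178.
I(r) = log|p(0)| + (inside sum) = 4.7875 + 0.1178 = 4.9053.
Note: since some zeros are outside |z| ≤ r, the simplified n·log(r) form does NOT apply — only the inside zeros contribute.

I(r) ≈ 4.9053.


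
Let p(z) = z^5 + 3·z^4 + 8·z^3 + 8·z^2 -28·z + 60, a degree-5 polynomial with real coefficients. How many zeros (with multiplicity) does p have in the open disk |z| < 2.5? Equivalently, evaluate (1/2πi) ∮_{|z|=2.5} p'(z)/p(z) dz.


The zeros of p are: -3, (-1 + 3i), (-1 - 3i), (1 + 1i), (1 - 1i).
Their magnitudes are: 3, 3.162, 3.162, 1.414, 1.414.
Zeros with |z| < R = 2.5: (1 + 1i), (1 - 1i).
Count = 2.
By the argument principle, (1/2πi) ∮_{|z|=R} p'(z)/p(z) dz equals exactly this count.

Number of zeros inside |z| < 2.5: 2.


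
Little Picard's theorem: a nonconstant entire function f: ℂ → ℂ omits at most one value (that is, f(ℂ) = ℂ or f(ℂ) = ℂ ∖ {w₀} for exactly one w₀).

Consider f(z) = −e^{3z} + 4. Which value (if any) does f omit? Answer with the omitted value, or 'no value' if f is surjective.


Little Picard bounds the complement of f(ℂ) to at most one point.
e^{3z} is never zero on ℂ, so -1·e^{3z} takes every value in ℂ ∖ {0}. Adding 4 shifts the range to ℂ ∖ {4}. Thus f omits exactly the value 4.

Omitted value: 4.


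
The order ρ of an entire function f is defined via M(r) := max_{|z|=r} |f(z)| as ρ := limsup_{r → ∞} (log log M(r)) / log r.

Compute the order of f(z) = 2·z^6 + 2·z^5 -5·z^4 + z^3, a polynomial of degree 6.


|f(z)| ≤ Σ|c_k|·r^k = O(r^6) as r → ∞. Polynomial growth is O(e^{r^ε}) for every ε > 0 (since r^6/e^{r^ε} → 0), so ρ ≤ ε for all ε > 0, i.e. ρ = 0. Every nonconstant polynomial has order 0.
Therefore ρ = 0.

Order ρ = 0.


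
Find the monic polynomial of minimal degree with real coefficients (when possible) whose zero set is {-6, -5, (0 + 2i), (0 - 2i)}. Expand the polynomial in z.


The polynomial is p(z) = ∏_{α ∈ S} (z − α), where S = {-6, -5, (0 + 2i), (0 - 2i)}.
Expanding the product yields: p(z) = z^4 + 11·z^3 + 34·z^2 + 44·z + 120.
Note conjugate pairs combine to real quadratics: (z − (0+2i))(z − (0−2i)) = z² + 4.
The resulting polynomial has degree 4 and real coefficients as required.

p(z) = z^4 + 11·z^3 + 34·z^2 + 44·z + 120.


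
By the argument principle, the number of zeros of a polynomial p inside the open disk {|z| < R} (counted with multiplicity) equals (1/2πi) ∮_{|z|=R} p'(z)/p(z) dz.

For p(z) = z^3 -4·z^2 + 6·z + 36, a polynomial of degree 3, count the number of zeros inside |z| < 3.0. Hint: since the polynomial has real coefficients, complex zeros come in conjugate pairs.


The zeros of p are: (3 + 3i), (3 - 3i), -2.
Their magnitudes are: 4.243, 4.243, 2.
Zeros with |z| < R = 3.0: -2.
Count = 1.
By the argument principle, (1/2πi) ∮_{|z|=R} p'(z)/p(z) dz equals exactly this count.

Number of zeros inside |z| < 3.0: 1.


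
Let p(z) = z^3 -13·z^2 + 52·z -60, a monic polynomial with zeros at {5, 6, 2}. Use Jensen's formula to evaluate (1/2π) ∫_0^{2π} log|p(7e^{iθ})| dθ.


Zeros: 2, 5, 6; r = 7.
Inside |z| < r: 2, 5, 6. Outside (|z| ≥ r): ∅.
p(0) = -60, so log|p(0)| = log(60) = 4.0943.
Apply Jensen: I(r) = log|p(0)| + Σ_k log(r/|z_k|), summed over zeros inside |z| < r.
  log(r/|z_k|) for z_k = 5: log(7/5) = 0.3365
  log(r/|z_k|) for z_k = 6: log(7/6) = 0.1542
  log(r/|z_k|) for z_k = 2: log(7/2) = 1.2528
Sum over inside zeros: 1.7434.
I(r) = log|p(0)| + (inside sum) = 4.0943 + 1.7434 = 5.8377.
Closed form (all zeros inside, monic): I(r) = n·log(r) = 3·log(7) = 5.8377. ✓

I(r) ≈ 5.8377.


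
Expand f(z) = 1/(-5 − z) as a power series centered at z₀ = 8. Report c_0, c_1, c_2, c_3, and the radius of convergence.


Let w = z − z₀, so z = z₀ + w.
Then -5 − z = -5 − (z₀ + w) = (-5 − z₀) − w = -13 − w.
f(z) = 1/(-13 − w) = (1/(-13)) · 1/(1 − w/(-13)) = Σ_{n≥0} w^n / (-13)^(n+1).
So c_n = 1/(-13)^(n+1):
  c_0 = 1/(-13)^1 = -1/13.
  c_1 = 1/(-13)^2 = 1/169.
  c_2 = 1/(-13)^3 = -1/2197.
  c_3 = 1/(-13)^4 = 1/28561.
The series is valid for |w/d| < 1, i.e. |z − z₀| < |d|.
Radius of convergence: R = |-5 − z₀| = |-13| = 13 (distance from z₀ to the singularity z = -5).

c_0 = -1/13, c_1 = 1/169, c_2 = -1/2197, c_3 = 1/28561; R = 13.


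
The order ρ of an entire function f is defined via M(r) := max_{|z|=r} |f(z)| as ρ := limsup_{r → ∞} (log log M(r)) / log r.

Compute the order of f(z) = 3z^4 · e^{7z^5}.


M(r) = max_{|z|=r} |3|·|z|^4·|e^{7z^5}| = 3·r^4 · e^{7r^5} (the factors attain their maxima compatibly on |z|=r). Then log M(r) = log 3 + 4·log r + 7r^5, dominated by the last term, so log log M(r) ~ 5·log r. The polynomial factor 3z^4 contributes only a log r term and does not affect the order. ρ = 5.
Therefore ρ = 5.

Order ρ = 5.


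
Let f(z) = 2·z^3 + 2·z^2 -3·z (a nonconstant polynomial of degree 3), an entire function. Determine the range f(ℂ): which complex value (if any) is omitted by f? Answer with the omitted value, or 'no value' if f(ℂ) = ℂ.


Little Picard bounds the complement of f(ℂ) to at most one point.
For every w ∈ ℂ, the equation p(z) − w = 0 is a nonconstant polynomial in z and hence has at least one root by the fundamental theorem of algebra. So p is surjective onto ℂ, omitting no value.

Omitted value: no value.


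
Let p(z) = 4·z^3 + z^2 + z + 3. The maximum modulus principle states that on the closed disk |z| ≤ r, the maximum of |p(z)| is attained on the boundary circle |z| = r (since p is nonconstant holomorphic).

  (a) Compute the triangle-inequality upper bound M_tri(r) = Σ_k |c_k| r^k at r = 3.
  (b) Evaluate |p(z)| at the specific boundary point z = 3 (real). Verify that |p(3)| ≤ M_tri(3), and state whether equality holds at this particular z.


Coefficients: c_0 = 3, c_1 = 1, c_2 = 1, c_3 = 4. Radius r = 3.
Part (a). Triangle bound: M_tri(r) = Σ_k |c_k| r^k
  = |3|·3^0 + |1|·3^1 + |1|·3^2 + |4|·3^3
  = 3 + 3 + 9 + 108 = 123.
This bounds M(r) := max_{|z|=r} |p(z)| from above; equality holds iff all terms c_k z^k can be made to align in phase at a single z on |z|=r.
Part (b). At z = 3 (real, on the circle |z| = r):
  p(3) = (3)·3^0 + (1)·3^1 + (1)·3^2 + (4)·3^3 = 123.
  |p(3)| = 123.
Since all nonzero coefficients share the same sign, |p(3)| = 123 = M_tri(3); the triangle bound is attained at z = 3, so in fact M(r) = 123.

M_tri(3) = 123; |p(3)| = 123; equality at z=3: yes.


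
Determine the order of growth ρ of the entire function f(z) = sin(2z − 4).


sin(w) is a linear combination of e^{iw} and e^{−iw} (or e^w, e^{−w} in the hyperbolic case), so |sin(w)| ≤ e^{|w|}. With w = 2z − 4, |w| ≤ 2|z| + 4 = 2r + 4 on |z| = r, giving M(r) ≤ e^{2r + 4}, so ρ ≤ 1. On a suitable ray (z = it for sin/cos; z = t for sinh/cosh, t real → ∞), |sin(2z − 4)| grows like e^{2|t|}/2, so ρ ≥ 1. Hence ρ = 1.
Therefore ρ = 1.

Order ρ = 1.


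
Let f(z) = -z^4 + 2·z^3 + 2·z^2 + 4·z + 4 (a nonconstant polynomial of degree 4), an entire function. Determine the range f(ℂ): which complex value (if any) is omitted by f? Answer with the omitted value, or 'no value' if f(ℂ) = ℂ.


Little Picard bounds the complement of f(ℂ) to at most one point.
For every w ∈ ℂ, the equation p(z) − w = 0 is a nonconstant polynomial in z and hence has at least one root by the fundamental theorem of algebra. So p is surjective onto ℂ, omitting no value.

Omitted value: no value.


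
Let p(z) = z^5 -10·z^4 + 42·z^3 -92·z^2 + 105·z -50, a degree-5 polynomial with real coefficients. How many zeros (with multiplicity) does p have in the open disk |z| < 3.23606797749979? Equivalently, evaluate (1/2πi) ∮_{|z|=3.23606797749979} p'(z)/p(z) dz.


The zeros of p are: (2 + 1i), (2 - 1i), 2, (2 + 1i), (2 - 1i).
Their magnitudes are: 2.236, 2.236, 2, 2.236, 2.236.
Zeros with |z| < R = 3.23606797749979: (2 + 1i), (2 - 1i), 2, (2 + 1i), (2 - 1i).
Count = 5.
By the argument principle, (1/2πi) ∮_{|z|=R} p'(z)/p(z) dz equals exactly this count.

Number of zeros inside |z| < 3.23606797749979: 5.


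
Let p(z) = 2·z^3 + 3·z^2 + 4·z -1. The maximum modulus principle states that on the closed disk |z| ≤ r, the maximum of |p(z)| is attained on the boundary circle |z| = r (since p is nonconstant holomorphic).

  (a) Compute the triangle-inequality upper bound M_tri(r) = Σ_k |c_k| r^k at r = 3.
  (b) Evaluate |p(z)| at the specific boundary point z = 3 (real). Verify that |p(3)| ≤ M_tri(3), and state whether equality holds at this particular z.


Coefficients: c_0 = -1, c_1 = 4, c_2 = 3, c_3 = 2. Radius r = 3.
Part (a). Triangle bound: M_tri(r) = Σ_k |c_k| r^k
  = |-1|·3^0 + |4|·3^1 + |3|·3^2 + |2|·3^3
  = 1 + 12 + 27 + 54 = 94.
This bounds M(r) := max_{|z|=r} |p(z)| from above; equality holds iff all terms c_k z^k can be made to align in phase at a single z on |z|=r.
Part (b). At z = 3 (real, on the circle |z| = r):
  p(3) = (-1)·3^0 + (4)·3^1 + (3)·3^2 + (2)·3^3 = 92.
  |p(3)| = 92.
Check: |p(3)| = 92 ≤ 94 = M_tri(3). ✓ Equality does not hold at z = 3 (the coefficients have mixed signs, so the terms do not all align in phase there).

M_tri(3) = 94; |p(3)| = 92; equality at z=3: no.


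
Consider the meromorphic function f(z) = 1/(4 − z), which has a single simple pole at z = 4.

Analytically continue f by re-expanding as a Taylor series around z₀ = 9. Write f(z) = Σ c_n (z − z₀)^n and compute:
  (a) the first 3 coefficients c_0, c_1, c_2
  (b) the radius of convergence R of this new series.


Let w = z − z₀, so z = z₀ + w.
Then 4 − z = 4 − (z₀ + w) = (4 − z₀) − w = -5 − w.
f(z) = 1/(-5 − w) = (1/(-5)) · 1/(1 − w/(-5)) = Σ_{n≥0} w^n / (-5)^(n+1).
So c_n = 1/(-5)^(n+1):
  c_0 = 1/(-5)^1 = -1/5.
  c_1 = 1/(-5)^2 = 1/25.
  c_2 = 1/(-5)^3 = -1/125.
The series is valid for |w/d| < 1, i.e. |z − z₀| < |d|.
Radius of convergence: R = |4 − z₀| = |-5| = 5 (distance from z₀ to the singularity z = 4).

c_0 = -1/5, c_1 = 1/25, c_2 = -1/125; R = 5.


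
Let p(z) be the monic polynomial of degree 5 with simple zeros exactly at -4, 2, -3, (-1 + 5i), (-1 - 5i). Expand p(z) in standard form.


The polynomial is p(z) = ∏_{α ∈ S} (z − α), where S = {-4, 2, -3, (-1 + 5i), (-1 - 5i)}.
Expanding the product yields: p(z) = z^5 + 7·z^4 + 34·z^3 + 102·z^2 -100·z -624.
Note conjugate pairs combine to real quadratics: (z − (-1+5i))(z − (-1−5i)) = z² + 2z + 26.
The resulting polynomial has degree 5 and real coefficients as required.

p(z) = z^5 + 7·z^4 + 34·z^3 + 102·z^2 -100·z -624.


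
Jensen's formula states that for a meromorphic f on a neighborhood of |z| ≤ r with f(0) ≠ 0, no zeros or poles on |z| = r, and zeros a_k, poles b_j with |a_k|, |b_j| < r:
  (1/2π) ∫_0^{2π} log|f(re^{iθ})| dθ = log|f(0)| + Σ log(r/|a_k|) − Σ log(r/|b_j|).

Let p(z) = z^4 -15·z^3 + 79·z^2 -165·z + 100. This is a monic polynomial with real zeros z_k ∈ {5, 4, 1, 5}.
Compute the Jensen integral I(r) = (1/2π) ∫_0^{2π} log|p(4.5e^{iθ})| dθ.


Zeros: 1, 4, 5, 5; r = 4.5.
Inside |z| < r: 1, 4. Outside (|z| ≥ r): 5, 5.
p(0) = 100, so log|p(0)| = log(100) = 4.6052.
Apply Jensen: I(r) = log|p(0)| + Σ_k log(r/|z_k|), summed over zeros inside |z| < r.
  log(r/|z_k|) for z_k = 4: log(4.5/4) = 0.1178
  log(r/|z_k|) for z_k = 1: log(4.5/1) = 1.5041
  Outside zeros (5, 5) contribute nothing to the Jensen sum.
Sum over inside zeros: 1.6219.
I(r) = log|p(0)| + (inside sum) = 4.6052 + 1.6219 = 6.2270.
Note: since some zeros are outside |z| ≤ r, the simplified n·log(r) form does NOT apply — only the inside zeros contribute.

I(r) ≈ 6.2270.


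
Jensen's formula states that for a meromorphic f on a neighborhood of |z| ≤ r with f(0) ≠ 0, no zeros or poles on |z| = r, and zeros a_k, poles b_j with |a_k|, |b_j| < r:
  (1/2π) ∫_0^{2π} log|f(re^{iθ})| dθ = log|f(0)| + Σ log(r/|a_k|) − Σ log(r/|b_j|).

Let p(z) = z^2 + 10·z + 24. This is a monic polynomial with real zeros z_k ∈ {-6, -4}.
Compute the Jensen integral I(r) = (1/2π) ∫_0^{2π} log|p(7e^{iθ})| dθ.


Zeros: -6, -4; r = 7.
Inside |z| < r: -6, -4. Outside (|z| ≥ r): ∅.
p(0) = 24, so log|p(0)| = log(24) = 3.1781.
Apply Jensen: I(r) = log|p(0)| + Σ_k log(r/|z_k|), summed over zeros inside |z| < r.
  log(r/|z_k|) for z_k = -6: log(7/6) = 0.1542
  log(r/|z_k|) for z_k = -4: log(7/4) = 0.5596
Sum over inside zeros: 0.7138.
I(r) = log|p(0)| + (inside sum) = 3.1781 + 0.7138 = 3.8918.
Closed form (all zeros inside, monic): I(r) = n·log(r) = 2·log(7) = 3.8918. ✓

I(r) ≈ 3.8918.


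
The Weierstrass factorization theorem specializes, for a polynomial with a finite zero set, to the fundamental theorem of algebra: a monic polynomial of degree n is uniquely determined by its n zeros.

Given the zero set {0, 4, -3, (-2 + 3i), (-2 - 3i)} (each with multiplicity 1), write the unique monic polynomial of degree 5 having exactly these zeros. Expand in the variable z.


The polynomial is p(z) = ∏_{α ∈ S} (z − α), where S = {0, 4, -3, (-2 + 3i), (-2 - 3i)}.
Expanding the product yields: p(z) = z^5 + 3·z^4 -3·z^3 -61·z^2 -156·z.
Note conjugate pairs combine to real quadratics: (z − (-2+3i))(z − (-2−3i)) = z² + 4z + 13.
The resulting polynomial has degree 5 and real coefficients as required.

p(z) = z^5 + 3·z^4 -3·z^3 -61·z^2 -156·z.


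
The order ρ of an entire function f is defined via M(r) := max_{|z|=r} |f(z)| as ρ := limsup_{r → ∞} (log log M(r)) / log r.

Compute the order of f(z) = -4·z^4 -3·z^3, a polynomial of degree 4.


|f(z)| ≤ Σ|c_k|·r^k = O(r^4) as r → ∞. Polynomial growth is O(e^{r^ε}) for every ε > 0 (since r^4/e^{r^ε} → 0), so ρ ≤ ε for all ε > 0, i.e. ρ = 0. Every nonconstant polynomial has order 0.
Therefore ρ = 0.

Order ρ = 0.


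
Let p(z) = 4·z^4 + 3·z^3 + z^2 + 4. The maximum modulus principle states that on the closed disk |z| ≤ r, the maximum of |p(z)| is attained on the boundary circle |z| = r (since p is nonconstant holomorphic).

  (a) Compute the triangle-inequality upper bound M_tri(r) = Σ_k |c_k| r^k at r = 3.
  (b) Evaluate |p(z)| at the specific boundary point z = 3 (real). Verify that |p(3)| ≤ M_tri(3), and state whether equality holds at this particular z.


Coefficients: c_0 = 4, c_1 = 0, c_2 = 1, c_3 = 3, c_4 = 4. Radius r = 3.
Part (a). Triangle bound: M_tri(r) = Σ_k |c_k| r^k
  = |4|·3^0 + |0|·3^1 + |1|·3^2 + |3|·3^3 + |4|·3^4
  = 4 + 0 + 9 + 81 + 324 = 418.
This bounds M(r) := max_{|z|=r} |p(z)| from above; equality holds iff all terms c_k z^k can be made to align in phase at a single z on |z|=r.
Part (b). At z = 3 (real, on the circle |z| = r):
  p(3) = (4)·3^0 + (0)·3^1 + (1)·3^2 + (3)·3^3 + (4)·3^4 = 418.
  |p(3)| = 418.
Since all nonzero coefficients share the same sign, |p(3)| = 418 = M_tri(3); the triangle bound is attained at z = 3, so in fact M(r) = 418.

M_tri(3) = 418; |p(3)| = 418; equality at z=3: yes.


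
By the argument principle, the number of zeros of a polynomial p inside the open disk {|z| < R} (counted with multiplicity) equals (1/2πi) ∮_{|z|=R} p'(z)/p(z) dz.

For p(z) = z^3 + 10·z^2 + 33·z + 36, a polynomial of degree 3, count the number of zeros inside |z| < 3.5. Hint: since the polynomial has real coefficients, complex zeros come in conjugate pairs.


The zeros of p are: -4, -3, -3.
Their magnitudes are: 4, 3, 3.
Zeros with |z| < R = 3.5: -3, -3.
Count = 2.
By the argument principle, (1/2πi) ∮_{|z|=R} p'(z)/p(z) dz equals exactly this count.

Number of zeros inside |z| < 3.5: 2.


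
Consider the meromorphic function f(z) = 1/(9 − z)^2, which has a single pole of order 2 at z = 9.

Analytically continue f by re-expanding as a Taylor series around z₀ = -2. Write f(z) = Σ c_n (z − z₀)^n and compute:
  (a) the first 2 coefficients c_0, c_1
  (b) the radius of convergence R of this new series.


Let w = z − z₀, so z = z₀ + w.
Then 9 − z = 9 − (z₀ + w) = (9 − z₀) − w = 11 − w.
f(z) = 1/(11 − w)^2 = (1/(11)^2) · (1 − w/(11))^{−2}.
By the binomial series (1−u)^{−2} = Σ_{n≥0} C(n+1, 1) u^n for |u|<1, with u = w/(11):
  c_n = C(n+1, 1) / (11)^(n+2).
  c_0 = 1/(11)^2 = 1/121.
  c_1 = 2/(11)^3 = 2/1331.
The series is valid for |w/d| < 1, i.e. |z − z₀| < |d|.
Radius of convergence: R = |9 − z₀| = |11| = 11 (distance from z₀ to the singularity z = 9).

c_0 = 1/121, c_1 = 2/1331; R = 11.


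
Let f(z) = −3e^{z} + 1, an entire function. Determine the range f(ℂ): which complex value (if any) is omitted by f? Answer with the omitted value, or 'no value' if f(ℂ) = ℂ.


Little Picard bounds the complement of f(ℂ) to at most one point.
e^{z} is never zero on ℂ, so -3·e^{z} takes every value in ℂ ∖ {0}. Adding 1 shifts the range to ℂ ∖ {1}. Thus f omits exactly the value 1.

Omitted value: 1.


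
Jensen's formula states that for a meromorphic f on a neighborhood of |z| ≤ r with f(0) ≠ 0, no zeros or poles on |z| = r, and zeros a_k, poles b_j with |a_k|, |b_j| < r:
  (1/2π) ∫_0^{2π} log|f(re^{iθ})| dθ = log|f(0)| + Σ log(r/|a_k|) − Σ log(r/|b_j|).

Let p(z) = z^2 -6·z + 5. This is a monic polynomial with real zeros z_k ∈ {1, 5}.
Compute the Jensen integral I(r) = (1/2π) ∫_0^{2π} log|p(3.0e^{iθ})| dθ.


Zeros: 1, 5; r = 3.0.
Inside |z| < r: 1. Outside (|z| ≥ r): 5.
p(0) = 5, so log|p(0)| = log(5) = 1.6094.
Apply Jensen: I(r) = log|p(0)| + Σ_k log(r/|z_k|), summed over zeros inside |z| < r.
  log(r/|z_k|) for z_k = 1: log(3.0/1) = 1.0986
  Outside zeros (5) contribute nothing to the Jensen sum.
Sum over inside zeros: 1.0986.
I(r) = log|p(0)| + (inside sum) = 1.6094 + 1.0986 = 2.7081.
Note: since some zeros are outside |z| ≤ r, the simplified n·log(r) form does NOT apply — only the inside zeros contribute.

I(r) ≈ 2.7081.


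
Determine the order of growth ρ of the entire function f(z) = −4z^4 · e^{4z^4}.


M(r) = max_{|z|=r} |-4|·|z|^4·|e^{4z^4}| = 4·r^4 · e^{4r^4} (the factors attain their maxima compatibly on |z|=r). Then log M(r) = log 4 + 4·log r + 4r^4, dominated by the last term, so log log M(r) ~ 4·log r. The polynomial factor -4z^4 contributes only a log r term and does not affect the order. ρ = 4.
Therefore ρ = 4.

Order ρ = 4.


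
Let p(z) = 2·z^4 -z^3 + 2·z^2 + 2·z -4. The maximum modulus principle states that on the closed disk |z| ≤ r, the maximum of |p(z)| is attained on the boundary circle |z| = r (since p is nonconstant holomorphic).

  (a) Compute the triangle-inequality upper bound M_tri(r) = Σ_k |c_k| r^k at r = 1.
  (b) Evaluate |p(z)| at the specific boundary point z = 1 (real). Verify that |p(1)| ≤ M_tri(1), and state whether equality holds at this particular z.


Coefficients: c_0 = -4, c_1 = 2, c_2 = 2, c_3 = -1, c_4 = 2. Radius r = 1.
Part (a). Triangle bound: M_tri(r) = Σ_k |c_k| r^k
  = |-4|·1^0 + |2|·1^1 + |2|·1^2 + |-1|·1^3 + |2|·1^4
  = 4 + 2 + 2 + 1 + 2 = 11.
This bounds M(r) := max_{|z|=r} |p(z)| from above; equality holds iff all terms c_k z^k can be made to align in phase at a single z on |z|=r.
Part (b). At z = 1 (real, on the circle |z| = r):
  p(1) = (-4)·1^0 + (2)·1^1 + (2)·1^2 + (-1)·1^3 + (2)·1^4 = 1.
  |p(1)| = 1.
Check: |p(1)| = 1 ≤ 11 = M_tri(1). ✓ Equality does not hold at z = 1 (the coefficients have mixed signs, so the terms do not all align in phase there).

M_tri(1) = 11; |p(1)| = 1; equality at z=1: no.


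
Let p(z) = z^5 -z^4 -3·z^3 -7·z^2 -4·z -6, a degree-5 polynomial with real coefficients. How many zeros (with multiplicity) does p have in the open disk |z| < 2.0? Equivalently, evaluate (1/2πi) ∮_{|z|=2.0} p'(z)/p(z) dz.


The zeros of p are: (0 + 1i), (0 - 1i), (-1 + 1i), (-1 - 1i), 3.
Their magnitudes are: 1, 1, 1.414, 1.414, 3.
Zeros with |z| < R = 2.0: (0 + 1i), (0 - 1i), (-1 + 1i), (-1 - 1i).
Count = 4.
By the argument principle, (1/2πi) ∮_{|z|=R} p'(z)/p(z) dz equals exactly this count.

Number of zeros inside |z| < 2.0: 4.


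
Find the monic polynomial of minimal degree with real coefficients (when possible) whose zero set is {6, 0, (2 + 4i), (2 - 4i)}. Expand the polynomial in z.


The polynomial is p(z) = ∏_{α ∈ S} (z − α), where S = {6, 0, (2 + 4i), (2 - 4i)}.
Expanding the product yields: p(z) = z^4 -10·z^3 + 44·z^2 -120·z.
Note conjugate pairs combine to real quadratics: (z − (2+4i))(z − (2−4i)) = z² − 4z + 20.
The resulting polynomial has degree 4 and real coefficients as required.

p(z) = z^4 -10·z^3 + 44·z^2 -120·z.


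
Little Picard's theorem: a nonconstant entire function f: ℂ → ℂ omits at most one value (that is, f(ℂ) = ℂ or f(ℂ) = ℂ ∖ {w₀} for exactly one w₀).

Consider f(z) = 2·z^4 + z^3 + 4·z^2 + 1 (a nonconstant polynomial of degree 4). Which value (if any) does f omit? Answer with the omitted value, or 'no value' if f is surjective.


Little Picard bounds the complement of f(ℂ) to at most one point.
For every w ∈ ℂ, the equation p(z) − w = 0 is a nonconstant polynomial in z and hence has at least one root by the fundamental theorem of algebra. So p is surjective onto ℂ, omitting no value.

Omitted value: no value.


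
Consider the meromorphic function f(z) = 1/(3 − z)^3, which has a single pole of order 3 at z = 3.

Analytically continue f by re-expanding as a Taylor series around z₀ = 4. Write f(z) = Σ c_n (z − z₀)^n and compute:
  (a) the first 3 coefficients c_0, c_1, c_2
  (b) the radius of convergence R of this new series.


Let w = z − z₀, so z = z₀ + w.
Then 3 − z = 3 − (z₀ + w) = (3 − z₀) − w = -1 − w.
f(z) = 1/(-1 − w)^3 = (1/(-1)^3) · (1 − w/(-1))^{−3}.
By the binomial series (1−u)^{−3} = Σ_{n≥0} C(n+2, 2) u^n for |u|<1, with u = w/(-1):
  c_n = C(n+2, 2) / (-1)^(n+3).
  c_0 = 1/(-1)^3 = -1.
  c_1 = 3/(-1)^4 = 3.
  c_2 = 6/(-1)^5 = -6.
The series is valid for |w/d| < 1, i.e. |z − z₀| < |d|.
Radius of convergence: R = |3 − z₀| = |-1| = 1 (distance from z₀ to the singularity z = 3).

c_0 = -1, c_1 = 3, c_2 = -6; R = 1.


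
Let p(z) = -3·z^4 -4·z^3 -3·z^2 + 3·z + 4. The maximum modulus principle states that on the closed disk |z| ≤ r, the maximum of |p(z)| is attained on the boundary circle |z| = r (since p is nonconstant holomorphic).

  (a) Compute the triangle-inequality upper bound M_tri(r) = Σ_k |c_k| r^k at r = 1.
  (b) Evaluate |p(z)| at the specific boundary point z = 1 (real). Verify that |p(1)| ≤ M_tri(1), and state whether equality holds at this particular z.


Coefficients: c_0 = 4, c_1 = 3, c_2 = -3, c_3 = -4, c_4 = -3. Radius r = 1.
Part (a). Triangle bound: M_tri(r) = Σ_k |c_k| r^k
  = |4|·1^0 + |3|·1^1 + |-3|·1^2 + |-4|·1^3 + |-3|·1^4
  = 4 + 3 + 3 + 4 + 3 = 17.
This bounds M(r) := max_{|z|=r} |p(z)| from above; equality holds iff all terms c_k z^k can be made to align in phase at a single z on |z|=r.
Part (b). At z = 1 (real, on the circle |z| = r):
  p(1) = (4)·1^0 + (3)·1^1 + (-3)·1^2 + (-4)·1^3 + (-3)·1^4 = -3.
  |p(1)| = 3.
Check: |p(1)| = 3 ≤ 17 = M_tri(1). ✓ Equality does not hold at z = 1 (the coefficients have mixed signs, so the terms do not all align in phase there).

M_tri(1) = 17; |p(1)| = 3; equality at z=1: no.


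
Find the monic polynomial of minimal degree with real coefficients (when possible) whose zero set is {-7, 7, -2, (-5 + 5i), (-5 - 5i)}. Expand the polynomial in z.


The polynomial is p(z) = ∏_{α ∈ S} (z − α), where S = {-7, 7, -2, (-5 + 5i), (-5 - 5i)}.
Expanding the product yields: p(z) = z^5 + 12·z^4 + 21·z^3 -488·z^2 -3430·z -4900.
Note conjugate pairs combine to real quadratics: (z − (-5+5i))(z − (-5−5i)) = z² + 10z + 50.
The resulting polynomial has degree 5 and real coefficients as required.

p(z) = z^5 + 12·z^4 + 21·z^3 -488·z^2 -3430·z -4900.


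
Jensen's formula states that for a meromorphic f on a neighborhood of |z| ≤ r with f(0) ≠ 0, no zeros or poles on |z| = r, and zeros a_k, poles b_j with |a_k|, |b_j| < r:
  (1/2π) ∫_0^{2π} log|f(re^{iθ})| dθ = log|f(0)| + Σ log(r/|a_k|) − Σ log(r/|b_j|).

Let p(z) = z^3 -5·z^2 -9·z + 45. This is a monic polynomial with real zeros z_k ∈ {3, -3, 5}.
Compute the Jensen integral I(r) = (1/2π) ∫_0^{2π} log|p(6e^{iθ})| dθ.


Zeros: -3, 3, 5; r = 6.
Inside |z| < r: -3, 3, 5. Outside (|z| ≥ r): ∅.
p(0) = 45, so log|p(0)| = log(45) = 3.8067.
Apply Jensen: I(r) = log|p(0)| + Σ_k log(r/|z_k|), summed over zeros inside |z| < r.
  log(r/|z_k|) for z_k = 3: log(6/3) = 0.6931
  log(r/|z_k|) for z_k = -3: log(6/3) = 0.6931
  log(r/|z_k|) for z_k = 5: log(6/5) = 0.1823
Sum over inside zeros: 1.5686.
I(r) = log|p(0)| + (inside sum) = 3.8067 + 1.5686 = 5.3753.
Closed form (all zeros inside, monic): I(r) = n·log(r) = 3·log(6) = 5.3753. ✓

I(r) ≈ 5.3753.


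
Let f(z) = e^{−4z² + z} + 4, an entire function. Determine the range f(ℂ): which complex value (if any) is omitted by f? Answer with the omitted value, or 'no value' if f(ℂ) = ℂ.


Little Picard bounds the complement of f(ℂ) to at most one point.
The exponent g(z) = −4z² + z is a nonconstant polynomial, hence surjective onto ℂ. So e^{g(z)} takes every value in {e^w : w ∈ ℂ} = ℂ ∖ {0}. Adding 4 shifts the range to ℂ ∖ {4}. f omits exactly 4.

Omitted value: 4.


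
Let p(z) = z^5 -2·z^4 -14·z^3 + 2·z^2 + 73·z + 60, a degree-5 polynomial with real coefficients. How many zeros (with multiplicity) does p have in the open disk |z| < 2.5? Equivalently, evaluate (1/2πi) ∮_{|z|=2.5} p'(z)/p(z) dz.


The zeros of p are: -1, 4, (-2 + 1i), (-2 - 1i), 3.
Their magnitudes are: 1, 4, 2.236, 2.236, 3.
Zeros with |z| < R = 2.5: -1, (-2 + 1i), (-2 - 1i).
Count = 3.
By the argument principle, (1/2πi) ∮_{|z|=R} p'(z)/p(z) dz equals exactly this count.

Number of zeros inside |z| < 2.5: 3.


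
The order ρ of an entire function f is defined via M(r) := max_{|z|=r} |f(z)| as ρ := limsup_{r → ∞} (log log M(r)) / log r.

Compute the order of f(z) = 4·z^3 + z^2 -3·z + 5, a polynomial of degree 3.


|f(z)| ≤ Σ|c_k|·r^k = O(r^3) as r → ∞. Polynomial growth is O(e^{r^ε}) for every ε > 0 (since r^3/e^{r^ε} → 0), so ρ ≤ ε for all ε > 0, i.e. ρ = 0. Every nonconstant polynomial has order 0.
Therefore ρ = 0.

Order ρ = 0.


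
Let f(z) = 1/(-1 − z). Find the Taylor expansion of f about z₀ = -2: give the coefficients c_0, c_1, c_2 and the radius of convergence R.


Let w = z − z₀, so z = z₀ + w.
Then -1 − z = -1 − (z₀ + w) = (-1 − z₀) − w = 1 − w.
f(z) = 1/(1 − w) = (1/(1)) · 1/(1 − w/(1)) = Σ_{n≥0} w^n / (1)^(n+1).
So c_n = 1/(1)^(n+1):
  c_0 = 1/(1)^1 = 1.
  c_1 = 1/(1)^2 = 1.
  c_2 = 1/(1)^3 = 1.
The series is valid for |w/d| < 1, i.e. |z − z₀| < |d|.
Radius of convergence: R = |-1 − z₀| = |1| = 1 (distance from z₀ to the singularity z = -1).

c_0 = 1, c_1 = 1, c_2 = 1; R = 1.


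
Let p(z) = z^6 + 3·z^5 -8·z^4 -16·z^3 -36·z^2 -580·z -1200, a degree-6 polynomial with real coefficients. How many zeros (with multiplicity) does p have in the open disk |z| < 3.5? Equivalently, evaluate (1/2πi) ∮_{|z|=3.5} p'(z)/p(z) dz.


The zeros of p are: 4, (-3 + 1i), (-3 - 1i), (1 + 3i), (1 - 3i), -3.
Their magnitudes are: 4, 3.162, 3.162, 3.162, 3.162, 3.
Zeros with |z| < R = 3.5: (-3 + 1i), (-3 - 1i), (1 + 3i), (1 - 3i), -3.
Count = 5.
By the argument principle, (1/2πi) ∮_{|z|=R} p'(z)/p(z) dz equals exactly this count.

Number of zeros inside |z| < 3.5: 5.


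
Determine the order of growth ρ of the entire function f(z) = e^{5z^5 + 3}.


|e^{5z^5 + 3}| = e^{Re(5·z^5) + 3} ≤ e^{5|z|^5 + 3} = e^{5r^5 + 3} on |z| = r, so ρ ≤ 5. Choosing z on |z|=r so that 5·z^5 is real positive (always possible by picking arg z appropriately) gives |f(z)| = e^{5r^5 + 3}, matching the bound. The additive constant 3 does not affect log log M(r) ~ 5·log r. Hence ρ = 5.
Therefore ρ = 5.

Order ρ = 5.


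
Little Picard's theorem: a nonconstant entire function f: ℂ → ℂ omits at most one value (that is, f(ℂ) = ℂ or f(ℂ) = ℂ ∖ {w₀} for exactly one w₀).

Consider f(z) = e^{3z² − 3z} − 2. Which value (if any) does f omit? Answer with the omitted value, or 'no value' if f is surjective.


Little Picard bounds the complement of f(ℂ) to at most one point.
The exponent g(z) = 3z² − 3z is a nonconstant polynomial, hence surjective onto ℂ. So e^{g(z)} takes every value in {e^w : w ∈ ℂ} = ℂ ∖ {0}. Adding -2 shifts the range to ℂ ∖ {-2}. f omits exactly -2.

Omitted value: -2.


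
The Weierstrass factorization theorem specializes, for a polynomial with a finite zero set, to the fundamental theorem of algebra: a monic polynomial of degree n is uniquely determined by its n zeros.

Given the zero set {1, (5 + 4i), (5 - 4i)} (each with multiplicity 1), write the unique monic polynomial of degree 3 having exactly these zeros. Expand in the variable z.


The polynomial is p(z) = ∏_{α ∈ S} (z − α), where S = {1, (5 + 4i), (5 - 4i)}.
Expanding the product yields: p(z) = z^3 -11·z^2 + 51·z -41.
Note conjugate pairs combine to real quadratics: (z − (5+4i))(z − (5−4i)) = z² − 10z + 41.
The resulting polynomial has degree 3 and real coefficients as required.

p(z) = z^3 -11·z^2 + 51·z -41.


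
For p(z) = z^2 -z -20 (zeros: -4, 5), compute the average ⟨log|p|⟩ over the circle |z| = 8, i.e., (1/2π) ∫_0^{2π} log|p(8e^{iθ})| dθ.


Zeros: -4, 5; r = 8.
Inside |z| < r: -4, 5. Outside (|z| ≥ r): ∅.
p(0) = -20, so log|p(0)| = log(20) = 2.9957.
Apply Jensen: I(r) = log|p(0)| + Σ_k log(r/|z_k|), summed over zeros inside |z| < r.
  log(r/|z_k|) for z_k = -4: log(8/4) = 0.6931
  log(r/|z_k|) for z_k = 5: log(8/5) = 0.4700
Sum over inside zeros: 1.1632.
I(r) = log|p(0)| + (inside sum) = 2.9957 + 1.1632 = 4.1589.
Closed form (all zeros inside, monic): I(r) = n·log(r) = 2·log(8) = 4.1589. ✓

I(r) ≈ 4.1589.


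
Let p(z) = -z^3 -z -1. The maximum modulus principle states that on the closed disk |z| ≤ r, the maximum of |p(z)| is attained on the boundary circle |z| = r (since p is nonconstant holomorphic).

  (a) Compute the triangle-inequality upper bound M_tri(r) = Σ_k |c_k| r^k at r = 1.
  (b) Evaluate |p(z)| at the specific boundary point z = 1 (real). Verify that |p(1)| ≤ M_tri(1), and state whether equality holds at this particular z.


Coefficients: c_0 = -1, c_1 = -1, c_2 = 0, c_3 = -1. Radius r = 1.
Part (a). Triangle bound: M_tri(r) = Σ_k |c_k| r^k
  = |-1|·1^0 + |-1|·1^1 + |0|·1^2 + |-1|·1^3
  = 1 + 1 + 0 + 1 = 3.
This bounds M(r) := max_{|z|=r} |p(z)| from above; equality holds iff all terms c_k z^k can be made to align in phase at a single z on |z|=r.
Part (b). At z = 1 (real, on the circle |z| = r):
  p(1) = (-1)·1^0 + (-1)·1^1 + (0)·1^2 + (-1)·1^3 = -3.
  |p(1)| = 3.
Since all nonzero coefficients share the same sign, |p(1)| = 3 = M_tri(1); the triangle bound is attained at z = 1, so in fact M(r) = 3.

M_tri(1) = 3; |p(1)| = 3; equality at z=1: yes.


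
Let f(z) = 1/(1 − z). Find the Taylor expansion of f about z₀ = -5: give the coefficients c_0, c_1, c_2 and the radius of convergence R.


Let w = z − z₀, so z = z₀ + w.
Then 1 − z = 1 − (z₀ + w) = (1 − z₀) − w = 6 − w.
f(z) = 1/(6 − w) = (1/(6)) · 1/(1 − w/(6)) = Σ_{n≥0} w^n / (6)^(n+1).
So c_n = 1/(6)^(n+1):
  c_0 = 1/(6)^1 = 1/6.
  c_1 = 1/(6)^2 = 1/36.
  c_2 = 1/(6)^3 = 1/216.
The series is valid for |w/d| < 1, i.e. |z − z₀| < |d|.
Radius of convergence: R = |1 − z₀| = |6| = 6 (distance from z₀ to the singularity z = 1).

c_0 = 1/6, c_1 = 1/36, c_2 = 1/216; R = 6.


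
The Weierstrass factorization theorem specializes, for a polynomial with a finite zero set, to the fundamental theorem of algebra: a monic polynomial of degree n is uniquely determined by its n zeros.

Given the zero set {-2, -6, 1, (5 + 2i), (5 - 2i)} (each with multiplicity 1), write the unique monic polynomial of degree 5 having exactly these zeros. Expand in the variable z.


The polynomial is p(z) = ∏_{α ∈ S} (z − α), where S = {-2, -6, 1, (5 + 2i), (5 - 2i)}.
Expanding the product yields: p(z) = z^5 -3·z^4 -37·z^3 + 151·z^2 + 236·z -348.
Note conjugate pairs combine to real quadratics: (z − (5+2i))(z − (5−2i)) = z² − 10z + 29.
The resulting polynomial has degree 5 and real coefficients as required.

p(z) = z^5 -3·z^4 -37·z^3 + 151·z^2 + 236·z -348.


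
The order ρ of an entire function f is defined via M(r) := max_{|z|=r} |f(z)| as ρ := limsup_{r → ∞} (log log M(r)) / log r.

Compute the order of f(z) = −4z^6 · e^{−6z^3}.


M(r) = max_{|z|=r} |-4|·|z|^6·|e^{−6z^3}| = 4·r^6 · e^{6r^3} (the factors attain their maxima compatibly on |z|=r). Then log M(r) = log 4 + 6·log r + 6r^3, dominated by the last term, so log log M(r) ~ 3·log r. The polynomial factor -4z^6 contributes only a log r term and does not affect the order. ρ = 3.
Therefore ρ = 3.

Order ρ = 3.


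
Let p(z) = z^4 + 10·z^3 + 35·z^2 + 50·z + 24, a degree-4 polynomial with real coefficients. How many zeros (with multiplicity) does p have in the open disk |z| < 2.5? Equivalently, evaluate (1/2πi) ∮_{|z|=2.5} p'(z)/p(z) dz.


The zeros of p are: -1, -4, -3, -2.
Their magnitudes are: 1, 4, 3, 2.
Zeros with |z| < R = 2.5: -1, -2.
Count = 2.
By the argument principle, (1/2πi) ∮_{|z|=R} p'(z)/p(z) dz equals exactly this count.

Number of zeros inside |z| < 2.5: 2.


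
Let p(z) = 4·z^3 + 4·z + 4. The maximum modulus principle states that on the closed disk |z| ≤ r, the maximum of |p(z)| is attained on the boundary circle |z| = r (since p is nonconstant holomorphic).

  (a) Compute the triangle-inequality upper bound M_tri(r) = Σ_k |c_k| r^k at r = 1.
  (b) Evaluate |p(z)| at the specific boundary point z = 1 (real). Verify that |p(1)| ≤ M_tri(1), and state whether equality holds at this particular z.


Coefficients: c_0 = 4, c_1 = 4, c_2 = 0, c_3 = 4. Radius r = 1.
Part (a). Triangle bound: M_tri(r) = Σ_k |c_k| r^k
  = |4|·1^0 + |4|·1^1 + |0|·1^2 + |4|·1^3
  = 4 + 4 + 0 + 4 = 12.
This bounds M(r) := max_{|z|=r} |p(z)| from above; equality holds iff all terms c_k z^k can be made to align in phase at a single z on |z|=r.
Part (b). At z = 1 (real, on the circle |z| = r):
  p(1) = (4)·1^0 + (4)·1^1 + (0)·1^2 + (4)·1^3 = 12.
  |p(1)| = 12.
Since all nonzero coefficients share the same sign, |p(1)| = 12 = M_tri(1); the triangle bound is attained at z = 1, so in fact M(r) = 12.

M_tri(1) = 12; |p(1)| = 12; equality at z=1: yes.


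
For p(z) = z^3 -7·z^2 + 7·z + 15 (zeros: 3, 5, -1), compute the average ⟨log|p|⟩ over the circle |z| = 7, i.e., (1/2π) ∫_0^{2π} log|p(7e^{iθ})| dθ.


Zeros: -1, 3, 5; r = 7.
Inside |z| < r: -1, 3, 5. Outside (|z| ≥ r): ∅.
p(0) = 15, so log|p(0)| = log(15) = 2.7081.
Apply Jensen: I(r) = log|p(0)| + Σ_k log(r/|z_k|), summed over zeros inside |z| < r.
  log(r/|z_k|) for z_k = 3: log(7/3) = 0.8473
  log(r/|z_k|) for z_k = 5: log(7/5) = 0.3365
  log(r/|z_k|) for z_k = -1: log(7/1) = 1.9459
Sum over inside zeros: 3.1297.
I(r) = log|p(0)| + (inside sum) = 2.7081 + 3.1297 = 5.8377.
Closed form (all zeros inside, monic): I(r) = n·log(r) = 3·log(7) = 5.8377. ✓

I(r) ≈ 5.8377.
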